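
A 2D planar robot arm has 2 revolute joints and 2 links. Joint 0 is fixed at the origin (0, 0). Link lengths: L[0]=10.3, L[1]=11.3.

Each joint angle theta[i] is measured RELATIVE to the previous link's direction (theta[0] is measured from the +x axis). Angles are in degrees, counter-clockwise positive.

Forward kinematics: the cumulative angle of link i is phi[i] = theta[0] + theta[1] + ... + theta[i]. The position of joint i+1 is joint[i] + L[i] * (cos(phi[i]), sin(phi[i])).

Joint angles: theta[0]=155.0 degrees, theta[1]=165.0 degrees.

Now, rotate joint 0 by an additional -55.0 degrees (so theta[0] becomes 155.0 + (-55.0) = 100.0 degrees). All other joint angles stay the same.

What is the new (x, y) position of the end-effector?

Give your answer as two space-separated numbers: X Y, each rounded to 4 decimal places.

joint[0] = (0.0000, 0.0000)  (base)
link 0: phi[0] = 100 = 100 deg
  cos(100 deg) = -0.1736, sin(100 deg) = 0.9848
  joint[1] = (0.0000, 0.0000) + 10.3 * (-0.1736, 0.9848) = (0.0000 + -1.7886, 0.0000 + 10.1435) = (-1.7886, 10.1435)
link 1: phi[1] = 100 + 165 = 265 deg
  cos(265 deg) = -0.0872, sin(265 deg) = -0.9962
  joint[2] = (-1.7886, 10.1435) + 11.3 * (-0.0872, -0.9962) = (-1.7886 + -0.9849, 10.1435 + -11.2570) = (-2.7734, -1.1135)
End effector: (-2.7734, -1.1135)

Answer: -2.7734 -1.1135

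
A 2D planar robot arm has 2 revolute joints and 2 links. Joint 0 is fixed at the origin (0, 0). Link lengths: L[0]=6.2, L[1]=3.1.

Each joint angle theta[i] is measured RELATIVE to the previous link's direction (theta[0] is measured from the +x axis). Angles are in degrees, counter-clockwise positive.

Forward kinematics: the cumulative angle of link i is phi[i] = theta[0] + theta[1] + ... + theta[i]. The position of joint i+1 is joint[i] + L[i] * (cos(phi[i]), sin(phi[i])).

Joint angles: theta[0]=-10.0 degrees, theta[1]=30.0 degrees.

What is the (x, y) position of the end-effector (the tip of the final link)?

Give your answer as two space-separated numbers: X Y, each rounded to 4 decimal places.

Answer: 9.0189 -0.0164

Derivation:
joint[0] = (0.0000, 0.0000)  (base)
link 0: phi[0] = -10 = -10 deg
  cos(-10 deg) = 0.9848, sin(-10 deg) = -0.1736
  joint[1] = (0.0000, 0.0000) + 6.2 * (0.9848, -0.1736) = (0.0000 + 6.1058, 0.0000 + -1.0766) = (6.1058, -1.0766)
link 1: phi[1] = -10 + 30 = 20 deg
  cos(20 deg) = 0.9397, sin(20 deg) = 0.3420
  joint[2] = (6.1058, -1.0766) + 3.1 * (0.9397, 0.3420) = (6.1058 + 2.9130, -1.0766 + 1.0603) = (9.0189, -0.0164)
End effector: (9.0189, -0.0164)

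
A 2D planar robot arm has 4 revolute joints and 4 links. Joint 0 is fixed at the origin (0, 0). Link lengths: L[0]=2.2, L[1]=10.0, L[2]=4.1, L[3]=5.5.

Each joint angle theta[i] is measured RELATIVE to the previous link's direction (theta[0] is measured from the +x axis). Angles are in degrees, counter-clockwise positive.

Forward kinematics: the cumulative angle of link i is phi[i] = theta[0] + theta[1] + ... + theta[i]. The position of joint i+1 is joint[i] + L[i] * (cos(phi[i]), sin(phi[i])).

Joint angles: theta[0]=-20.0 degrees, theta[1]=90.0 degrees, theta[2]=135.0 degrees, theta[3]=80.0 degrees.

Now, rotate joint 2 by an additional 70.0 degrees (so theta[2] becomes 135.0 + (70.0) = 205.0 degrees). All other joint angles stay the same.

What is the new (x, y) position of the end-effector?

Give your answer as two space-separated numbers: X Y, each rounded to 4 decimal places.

Answer: 11.3239 4.0807

Derivation:
joint[0] = (0.0000, 0.0000)  (base)
link 0: phi[0] = -20 = -20 deg
  cos(-20 deg) = 0.9397, sin(-20 deg) = -0.3420
  joint[1] = (0.0000, 0.0000) + 2.2 * (0.9397, -0.3420) = (0.0000 + 2.0673, 0.0000 + -0.7524) = (2.0673, -0.7524)
link 1: phi[1] = -20 + 90 = 70 deg
  cos(70 deg) = 0.3420, sin(70 deg) = 0.9397
  joint[2] = (2.0673, -0.7524) + 10 * (0.3420, 0.9397) = (2.0673 + 3.4202, -0.7524 + 9.3969) = (5.4875, 8.6445)
link 2: phi[2] = -20 + 90 + 205 = 275 deg
  cos(275 deg) = 0.0872, sin(275 deg) = -0.9962
  joint[3] = (5.4875, 8.6445) + 4.1 * (0.0872, -0.9962) = (5.4875 + 0.3573, 8.6445 + -4.0844) = (5.8449, 4.5601)
link 3: phi[3] = -20 + 90 + 205 + 80 = 355 deg
  cos(355 deg) = 0.9962, sin(355 deg) = -0.0872
  joint[4] = (5.8449, 4.5601) + 5.5 * (0.9962, -0.0872) = (5.8449 + 5.4791, 4.5601 + -0.4794) = (11.3239, 4.0807)
End effector: (11.3239, 4.0807)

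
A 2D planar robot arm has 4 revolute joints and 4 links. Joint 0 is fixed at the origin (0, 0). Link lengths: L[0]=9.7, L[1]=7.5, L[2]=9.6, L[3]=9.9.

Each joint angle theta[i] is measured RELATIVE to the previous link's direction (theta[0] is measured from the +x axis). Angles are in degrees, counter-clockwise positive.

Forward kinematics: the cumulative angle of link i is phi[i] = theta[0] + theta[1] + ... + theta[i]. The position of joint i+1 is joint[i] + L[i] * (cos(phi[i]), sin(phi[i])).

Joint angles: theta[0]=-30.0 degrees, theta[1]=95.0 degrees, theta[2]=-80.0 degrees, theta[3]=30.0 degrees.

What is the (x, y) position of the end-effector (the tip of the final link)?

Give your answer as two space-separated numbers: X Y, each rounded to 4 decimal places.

Answer: 30.4056 2.0250

Derivation:
joint[0] = (0.0000, 0.0000)  (base)
link 0: phi[0] = -30 = -30 deg
  cos(-30 deg) = 0.8660, sin(-30 deg) = -0.5000
  joint[1] = (0.0000, 0.0000) + 9.7 * (0.8660, -0.5000) = (0.0000 + 8.4004, 0.0000 + -4.8500) = (8.4004, -4.8500)
link 1: phi[1] = -30 + 95 = 65 deg
  cos(65 deg) = 0.4226, sin(65 deg) = 0.9063
  joint[2] = (8.4004, -4.8500) + 7.5 * (0.4226, 0.9063) = (8.4004 + 3.1696, -4.8500 + 6.7973) = (11.5701, 1.9473)
link 2: phi[2] = -30 + 95 + -80 = -15 deg
  cos(-15 deg) = 0.9659, sin(-15 deg) = -0.2588
  joint[3] = (11.5701, 1.9473) + 9.6 * (0.9659, -0.2588) = (11.5701 + 9.2729, 1.9473 + -2.4847) = (20.8430, -0.5374)
link 3: phi[3] = -30 + 95 + -80 + 30 = 15 deg
  cos(15 deg) = 0.9659, sin(15 deg) = 0.2588
  joint[4] = (20.8430, -0.5374) + 9.9 * (0.9659, 0.2588) = (20.8430 + 9.5627, -0.5374 + 2.5623) = (30.4056, 2.0250)
End effector: (30.4056, 2.0250)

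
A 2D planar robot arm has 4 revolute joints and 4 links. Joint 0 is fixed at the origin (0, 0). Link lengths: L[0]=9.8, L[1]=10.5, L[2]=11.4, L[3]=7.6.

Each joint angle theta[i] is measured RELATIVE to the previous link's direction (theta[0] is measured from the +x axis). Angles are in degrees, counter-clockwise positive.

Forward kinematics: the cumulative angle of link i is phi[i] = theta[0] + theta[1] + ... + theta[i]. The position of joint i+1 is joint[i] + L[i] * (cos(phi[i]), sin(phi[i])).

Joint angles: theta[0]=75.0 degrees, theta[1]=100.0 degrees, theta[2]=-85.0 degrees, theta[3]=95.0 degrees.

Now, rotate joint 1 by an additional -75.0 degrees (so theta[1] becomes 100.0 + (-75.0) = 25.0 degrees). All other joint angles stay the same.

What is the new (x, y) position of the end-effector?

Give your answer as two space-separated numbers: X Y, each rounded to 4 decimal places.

Answer: 9.1253 29.8988

Derivation:
joint[0] = (0.0000, 0.0000)  (base)
link 0: phi[0] = 75 = 75 deg
  cos(75 deg) = 0.2588, sin(75 deg) = 0.9659
  joint[1] = (0.0000, 0.0000) + 9.8 * (0.2588, 0.9659) = (0.0000 + 2.5364, 0.0000 + 9.4661) = (2.5364, 9.4661)
link 1: phi[1] = 75 + 25 = 100 deg
  cos(100 deg) = -0.1736, sin(100 deg) = 0.9848
  joint[2] = (2.5364, 9.4661) + 10.5 * (-0.1736, 0.9848) = (2.5364 + -1.8233, 9.4661 + 10.3405) = (0.7131, 19.8066)
link 2: phi[2] = 75 + 25 + -85 = 15 deg
  cos(15 deg) = 0.9659, sin(15 deg) = 0.2588
  joint[3] = (0.7131, 19.8066) + 11.4 * (0.9659, 0.2588) = (0.7131 + 11.0116, 19.8066 + 2.9505) = (11.7247, 22.7571)
link 3: phi[3] = 75 + 25 + -85 + 95 = 110 deg
  cos(110 deg) = -0.3420, sin(110 deg) = 0.9397
  joint[4] = (11.7247, 22.7571) + 7.6 * (-0.3420, 0.9397) = (11.7247 + -2.5994, 22.7571 + 7.1417) = (9.1253, 29.8988)
End effector: (9.1253, 29.8988)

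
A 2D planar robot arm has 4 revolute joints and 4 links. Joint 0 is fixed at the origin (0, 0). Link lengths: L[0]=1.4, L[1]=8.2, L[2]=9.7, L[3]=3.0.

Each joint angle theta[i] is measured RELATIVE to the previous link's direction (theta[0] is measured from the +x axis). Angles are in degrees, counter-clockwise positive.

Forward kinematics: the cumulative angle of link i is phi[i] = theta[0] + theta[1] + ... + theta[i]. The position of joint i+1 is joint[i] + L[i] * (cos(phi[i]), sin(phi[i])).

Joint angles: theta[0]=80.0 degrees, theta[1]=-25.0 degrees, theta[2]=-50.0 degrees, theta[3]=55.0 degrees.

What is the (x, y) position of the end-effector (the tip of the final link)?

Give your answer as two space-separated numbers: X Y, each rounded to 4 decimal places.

Answer: 16.1095 11.5393

Derivation:
joint[0] = (0.0000, 0.0000)  (base)
link 0: phi[0] = 80 = 80 deg
  cos(80 deg) = 0.1736, sin(80 deg) = 0.9848
  joint[1] = (0.0000, 0.0000) + 1.4 * (0.1736, 0.9848) = (0.0000 + 0.2431, 0.0000 + 1.3787) = (0.2431, 1.3787)
link 1: phi[1] = 80 + -25 = 55 deg
  cos(55 deg) = 0.5736, sin(55 deg) = 0.8192
  joint[2] = (0.2431, 1.3787) + 8.2 * (0.5736, 0.8192) = (0.2431 + 4.7033, 1.3787 + 6.7170) = (4.9464, 8.0958)
link 2: phi[2] = 80 + -25 + -50 = 5 deg
  cos(5 deg) = 0.9962, sin(5 deg) = 0.0872
  joint[3] = (4.9464, 8.0958) + 9.7 * (0.9962, 0.0872) = (4.9464 + 9.6631, 8.0958 + 0.8454) = (14.6095, 8.9412)
link 3: phi[3] = 80 + -25 + -50 + 55 = 60 deg
  cos(60 deg) = 0.5000, sin(60 deg) = 0.8660
  joint[4] = (14.6095, 8.9412) + 3 * (0.5000, 0.8660) = (14.6095 + 1.5000, 8.9412 + 2.5981) = (16.1095, 11.5393)
End effector: (16.1095, 11.5393)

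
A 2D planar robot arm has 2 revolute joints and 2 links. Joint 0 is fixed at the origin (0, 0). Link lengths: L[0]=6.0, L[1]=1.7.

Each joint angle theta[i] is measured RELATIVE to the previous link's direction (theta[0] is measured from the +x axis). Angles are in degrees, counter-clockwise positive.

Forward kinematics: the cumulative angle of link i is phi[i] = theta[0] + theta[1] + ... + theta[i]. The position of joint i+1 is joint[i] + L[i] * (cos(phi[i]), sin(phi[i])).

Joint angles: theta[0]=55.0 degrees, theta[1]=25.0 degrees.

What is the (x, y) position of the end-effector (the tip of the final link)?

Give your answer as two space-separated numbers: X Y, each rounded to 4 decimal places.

Answer: 3.7367 6.5891

Derivation:
joint[0] = (0.0000, 0.0000)  (base)
link 0: phi[0] = 55 = 55 deg
  cos(55 deg) = 0.5736, sin(55 deg) = 0.8192
  joint[1] = (0.0000, 0.0000) + 6 * (0.5736, 0.8192) = (0.0000 + 3.4415, 0.0000 + 4.9149) = (3.4415, 4.9149)
link 1: phi[1] = 55 + 25 = 80 deg
  cos(80 deg) = 0.1736, sin(80 deg) = 0.9848
  joint[2] = (3.4415, 4.9149) + 1.7 * (0.1736, 0.9848) = (3.4415 + 0.2952, 4.9149 + 1.6742) = (3.7367, 6.5891)
End effector: (3.7367, 6.5891)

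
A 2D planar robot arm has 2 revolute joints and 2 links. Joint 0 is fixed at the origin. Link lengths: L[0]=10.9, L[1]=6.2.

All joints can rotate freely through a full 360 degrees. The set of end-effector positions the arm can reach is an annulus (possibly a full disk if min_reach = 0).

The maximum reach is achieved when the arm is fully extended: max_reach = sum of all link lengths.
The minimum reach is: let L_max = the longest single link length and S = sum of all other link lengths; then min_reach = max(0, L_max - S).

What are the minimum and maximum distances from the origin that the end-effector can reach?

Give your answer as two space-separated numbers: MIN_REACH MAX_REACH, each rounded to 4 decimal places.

Link lengths: [10.9, 6.2]
max_reach = 10.9 + 6.2 = 17.1
L_max = max([10.9, 6.2]) = 10.9
S (sum of others) = 17.1 - 10.9 = 6.2
min_reach = max(0, 10.9 - 6.2) = max(0, 4.7) = 4.7

Answer: 4.7000 17.1000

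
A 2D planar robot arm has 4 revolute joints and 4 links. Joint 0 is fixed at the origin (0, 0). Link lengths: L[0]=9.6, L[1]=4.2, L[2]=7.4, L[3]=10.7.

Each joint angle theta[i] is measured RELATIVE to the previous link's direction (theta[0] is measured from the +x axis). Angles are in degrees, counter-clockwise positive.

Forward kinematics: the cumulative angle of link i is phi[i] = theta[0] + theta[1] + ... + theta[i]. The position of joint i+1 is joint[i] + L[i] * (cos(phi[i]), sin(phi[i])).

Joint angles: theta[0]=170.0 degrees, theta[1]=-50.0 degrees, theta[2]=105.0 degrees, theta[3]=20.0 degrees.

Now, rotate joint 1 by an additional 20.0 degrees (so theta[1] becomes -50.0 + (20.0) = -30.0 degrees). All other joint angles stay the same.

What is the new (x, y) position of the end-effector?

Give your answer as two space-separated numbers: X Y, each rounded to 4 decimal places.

joint[0] = (0.0000, 0.0000)  (base)
link 0: phi[0] = 170 = 170 deg
  cos(170 deg) = -0.9848, sin(170 deg) = 0.1736
  joint[1] = (0.0000, 0.0000) + 9.6 * (-0.9848, 0.1736) = (0.0000 + -9.4542, 0.0000 + 1.6670) = (-9.4542, 1.6670)
link 1: phi[1] = 170 + -30 = 140 deg
  cos(140 deg) = -0.7660, sin(140 deg) = 0.6428
  joint[2] = (-9.4542, 1.6670) + 4.2 * (-0.7660, 0.6428) = (-9.4542 + -3.2174, 1.6670 + 2.6997) = (-12.6715, 4.3667)
link 2: phi[2] = 170 + -30 + 105 = 245 deg
  cos(245 deg) = -0.4226, sin(245 deg) = -0.9063
  joint[3] = (-12.6715, 4.3667) + 7.4 * (-0.4226, -0.9063) = (-12.6715 + -3.1274, 4.3667 + -6.7067) = (-15.7989, -2.3399)
link 3: phi[3] = 170 + -30 + 105 + 20 = 265 deg
  cos(265 deg) = -0.0872, sin(265 deg) = -0.9962
  joint[4] = (-15.7989, -2.3399) + 10.7 * (-0.0872, -0.9962) = (-15.7989 + -0.9326, -2.3399 + -10.6593) = (-16.7315, -12.9992)
End effector: (-16.7315, -12.9992)

Answer: -16.7315 -12.9992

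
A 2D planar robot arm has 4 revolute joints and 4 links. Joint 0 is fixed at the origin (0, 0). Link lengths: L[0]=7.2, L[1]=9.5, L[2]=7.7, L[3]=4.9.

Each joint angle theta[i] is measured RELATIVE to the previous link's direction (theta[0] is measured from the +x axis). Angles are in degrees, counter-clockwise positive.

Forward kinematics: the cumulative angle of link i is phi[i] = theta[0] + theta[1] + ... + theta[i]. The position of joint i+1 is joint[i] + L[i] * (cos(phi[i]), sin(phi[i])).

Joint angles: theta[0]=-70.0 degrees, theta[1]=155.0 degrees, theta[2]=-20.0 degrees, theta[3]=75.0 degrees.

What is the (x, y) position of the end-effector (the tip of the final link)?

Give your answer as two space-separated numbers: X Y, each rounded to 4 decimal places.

joint[0] = (0.0000, 0.0000)  (base)
link 0: phi[0] = -70 = -70 deg
  cos(-70 deg) = 0.3420, sin(-70 deg) = -0.9397
  joint[1] = (0.0000, 0.0000) + 7.2 * (0.3420, -0.9397) = (0.0000 + 2.4625, 0.0000 + -6.7658) = (2.4625, -6.7658)
link 1: phi[1] = -70 + 155 = 85 deg
  cos(85 deg) = 0.0872, sin(85 deg) = 0.9962
  joint[2] = (2.4625, -6.7658) + 9.5 * (0.0872, 0.9962) = (2.4625 + 0.8280, -6.7658 + 9.4638) = (3.2905, 2.6981)
link 2: phi[2] = -70 + 155 + -20 = 65 deg
  cos(65 deg) = 0.4226, sin(65 deg) = 0.9063
  joint[3] = (3.2905, 2.6981) + 7.7 * (0.4226, 0.9063) = (3.2905 + 3.2542, 2.6981 + 6.9786) = (6.5447, 9.6766)
link 3: phi[3] = -70 + 155 + -20 + 75 = 140 deg
  cos(140 deg) = -0.7660, sin(140 deg) = 0.6428
  joint[4] = (6.5447, 9.6766) + 4.9 * (-0.7660, 0.6428) = (6.5447 + -3.7536, 9.6766 + 3.1497) = (2.7911, 12.8263)
End effector: (2.7911, 12.8263)

Answer: 2.7911 12.8263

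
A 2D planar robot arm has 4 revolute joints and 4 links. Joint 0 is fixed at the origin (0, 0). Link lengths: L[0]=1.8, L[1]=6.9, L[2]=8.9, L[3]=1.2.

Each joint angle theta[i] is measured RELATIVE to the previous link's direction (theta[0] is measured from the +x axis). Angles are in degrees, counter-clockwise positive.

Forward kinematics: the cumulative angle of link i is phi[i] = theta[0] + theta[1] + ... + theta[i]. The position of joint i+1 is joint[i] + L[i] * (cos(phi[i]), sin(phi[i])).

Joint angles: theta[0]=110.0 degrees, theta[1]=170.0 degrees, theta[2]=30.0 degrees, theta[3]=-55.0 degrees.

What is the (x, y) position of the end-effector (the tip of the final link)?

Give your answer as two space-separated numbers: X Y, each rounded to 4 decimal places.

joint[0] = (0.0000, 0.0000)  (base)
link 0: phi[0] = 110 = 110 deg
  cos(110 deg) = -0.3420, sin(110 deg) = 0.9397
  joint[1] = (0.0000, 0.0000) + 1.8 * (-0.3420, 0.9397) = (0.0000 + -0.6156, 0.0000 + 1.6914) = (-0.6156, 1.6914)
link 1: phi[1] = 110 + 170 = 280 deg
  cos(280 deg) = 0.1736, sin(280 deg) = -0.9848
  joint[2] = (-0.6156, 1.6914) + 6.9 * (0.1736, -0.9848) = (-0.6156 + 1.1982, 1.6914 + -6.7952) = (0.5825, -5.1037)
link 2: phi[2] = 110 + 170 + 30 = 310 deg
  cos(310 deg) = 0.6428, sin(310 deg) = -0.7660
  joint[3] = (0.5825, -5.1037) + 8.9 * (0.6428, -0.7660) = (0.5825 + 5.7208, -5.1037 + -6.8178) = (6.3033, -11.9215)
link 3: phi[3] = 110 + 170 + 30 + -55 = 255 deg
  cos(255 deg) = -0.2588, sin(255 deg) = -0.9659
  joint[4] = (6.3033, -11.9215) + 1.2 * (-0.2588, -0.9659) = (6.3033 + -0.3106, -11.9215 + -1.1591) = (5.9928, -13.0806)
End effector: (5.9928, -13.0806)

Answer: 5.9928 -13.0806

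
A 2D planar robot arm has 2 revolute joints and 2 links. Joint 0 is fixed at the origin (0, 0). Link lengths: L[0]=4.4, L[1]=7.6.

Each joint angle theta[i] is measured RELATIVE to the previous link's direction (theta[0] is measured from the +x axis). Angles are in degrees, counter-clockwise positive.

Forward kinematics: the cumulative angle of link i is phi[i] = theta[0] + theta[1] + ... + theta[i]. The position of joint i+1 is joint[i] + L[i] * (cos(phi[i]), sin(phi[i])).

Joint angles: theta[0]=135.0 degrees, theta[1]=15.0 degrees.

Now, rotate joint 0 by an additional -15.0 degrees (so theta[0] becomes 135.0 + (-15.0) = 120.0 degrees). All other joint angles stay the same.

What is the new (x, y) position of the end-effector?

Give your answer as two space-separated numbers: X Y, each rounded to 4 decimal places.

Answer: -7.5740 9.1845

Derivation:
joint[0] = (0.0000, 0.0000)  (base)
link 0: phi[0] = 120 = 120 deg
  cos(120 deg) = -0.5000, sin(120 deg) = 0.8660
  joint[1] = (0.0000, 0.0000) + 4.4 * (-0.5000, 0.8660) = (0.0000 + -2.2000, 0.0000 + 3.8105) = (-2.2000, 3.8105)
link 1: phi[1] = 120 + 15 = 135 deg
  cos(135 deg) = -0.7071, sin(135 deg) = 0.7071
  joint[2] = (-2.2000, 3.8105) + 7.6 * (-0.7071, 0.7071) = (-2.2000 + -5.3740, 3.8105 + 5.3740) = (-7.5740, 9.1845)
End effector: (-7.5740, 9.1845)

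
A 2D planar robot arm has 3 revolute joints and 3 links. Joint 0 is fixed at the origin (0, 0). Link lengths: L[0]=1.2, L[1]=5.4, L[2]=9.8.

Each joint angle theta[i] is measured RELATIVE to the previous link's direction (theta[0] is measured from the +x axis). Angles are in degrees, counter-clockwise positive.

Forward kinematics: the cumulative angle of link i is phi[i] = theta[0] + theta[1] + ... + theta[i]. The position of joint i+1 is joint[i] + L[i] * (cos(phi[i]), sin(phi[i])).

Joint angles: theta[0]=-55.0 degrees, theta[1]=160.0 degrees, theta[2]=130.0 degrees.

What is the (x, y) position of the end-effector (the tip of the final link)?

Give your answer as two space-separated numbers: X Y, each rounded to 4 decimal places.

joint[0] = (0.0000, 0.0000)  (base)
link 0: phi[0] = -55 = -55 deg
  cos(-55 deg) = 0.5736, sin(-55 deg) = -0.8192
  joint[1] = (0.0000, 0.0000) + 1.2 * (0.5736, -0.8192) = (0.0000 + 0.6883, 0.0000 + -0.9830) = (0.6883, -0.9830)
link 1: phi[1] = -55 + 160 = 105 deg
  cos(105 deg) = -0.2588, sin(105 deg) = 0.9659
  joint[2] = (0.6883, -0.9830) + 5.4 * (-0.2588, 0.9659) = (0.6883 + -1.3976, -0.9830 + 5.2160) = (-0.7093, 4.2330)
link 2: phi[2] = -55 + 160 + 130 = 235 deg
  cos(235 deg) = -0.5736, sin(235 deg) = -0.8192
  joint[3] = (-0.7093, 4.2330) + 9.8 * (-0.5736, -0.8192) = (-0.7093 + -5.6210, 4.2330 + -8.0277) = (-6.3304, -3.7947)
End effector: (-6.3304, -3.7947)

Answer: -6.3304 -3.7947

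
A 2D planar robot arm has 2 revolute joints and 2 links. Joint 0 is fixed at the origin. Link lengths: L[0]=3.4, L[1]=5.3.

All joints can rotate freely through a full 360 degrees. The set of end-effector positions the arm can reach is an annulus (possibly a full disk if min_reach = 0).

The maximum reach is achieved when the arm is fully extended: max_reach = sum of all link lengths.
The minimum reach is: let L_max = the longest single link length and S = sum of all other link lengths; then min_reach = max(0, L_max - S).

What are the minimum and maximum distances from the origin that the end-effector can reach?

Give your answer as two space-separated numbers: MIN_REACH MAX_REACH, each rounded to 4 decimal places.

Link lengths: [3.4, 5.3]
max_reach = 3.4 + 5.3 = 8.7
L_max = max([3.4, 5.3]) = 5.3
S (sum of others) = 8.7 - 5.3 = 3.4
min_reach = max(0, 5.3 - 3.4) = max(0, 1.9) = 1.9

Answer: 1.9000 8.7000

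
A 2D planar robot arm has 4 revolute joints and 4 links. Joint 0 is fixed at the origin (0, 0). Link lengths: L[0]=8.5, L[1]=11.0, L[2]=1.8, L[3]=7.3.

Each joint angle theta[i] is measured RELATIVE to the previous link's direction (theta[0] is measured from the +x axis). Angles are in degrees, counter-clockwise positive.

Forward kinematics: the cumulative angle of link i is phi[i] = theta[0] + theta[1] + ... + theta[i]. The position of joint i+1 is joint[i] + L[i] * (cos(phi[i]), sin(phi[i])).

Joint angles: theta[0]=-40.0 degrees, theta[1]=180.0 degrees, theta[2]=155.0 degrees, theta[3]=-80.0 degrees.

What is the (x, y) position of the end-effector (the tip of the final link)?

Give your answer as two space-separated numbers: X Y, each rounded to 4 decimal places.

joint[0] = (0.0000, 0.0000)  (base)
link 0: phi[0] = -40 = -40 deg
  cos(-40 deg) = 0.7660, sin(-40 deg) = -0.6428
  joint[1] = (0.0000, 0.0000) + 8.5 * (0.7660, -0.6428) = (0.0000 + 6.5114, 0.0000 + -5.4637) = (6.5114, -5.4637)
link 1: phi[1] = -40 + 180 = 140 deg
  cos(140 deg) = -0.7660, sin(140 deg) = 0.6428
  joint[2] = (6.5114, -5.4637) + 11 * (-0.7660, 0.6428) = (6.5114 + -8.4265, -5.4637 + 7.0707) = (-1.9151, 1.6070)
link 2: phi[2] = -40 + 180 + 155 = 295 deg
  cos(295 deg) = 0.4226, sin(295 deg) = -0.9063
  joint[3] = (-1.9151, 1.6070) + 1.8 * (0.4226, -0.9063) = (-1.9151 + 0.7607, 1.6070 + -1.6314) = (-1.1544, -0.0244)
link 3: phi[3] = -40 + 180 + 155 + -80 = 215 deg
  cos(215 deg) = -0.8192, sin(215 deg) = -0.5736
  joint[4] = (-1.1544, -0.0244) + 7.3 * (-0.8192, -0.5736) = (-1.1544 + -5.9798, -0.0244 + -4.1871) = (-7.1342, -4.2115)
End effector: (-7.1342, -4.2115)

Answer: -7.1342 -4.2115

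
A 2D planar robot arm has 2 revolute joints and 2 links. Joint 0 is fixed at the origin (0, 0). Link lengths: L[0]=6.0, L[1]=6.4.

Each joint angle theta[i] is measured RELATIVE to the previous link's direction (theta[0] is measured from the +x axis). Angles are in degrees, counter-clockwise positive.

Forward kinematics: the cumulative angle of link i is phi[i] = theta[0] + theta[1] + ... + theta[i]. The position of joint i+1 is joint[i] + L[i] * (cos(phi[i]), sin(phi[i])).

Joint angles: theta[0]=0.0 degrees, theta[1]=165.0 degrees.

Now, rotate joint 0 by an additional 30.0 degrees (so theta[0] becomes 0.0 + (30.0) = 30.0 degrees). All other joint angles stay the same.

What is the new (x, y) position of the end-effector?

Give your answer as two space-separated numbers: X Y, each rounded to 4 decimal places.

joint[0] = (0.0000, 0.0000)  (base)
link 0: phi[0] = 30 = 30 deg
  cos(30 deg) = 0.8660, sin(30 deg) = 0.5000
  joint[1] = (0.0000, 0.0000) + 6 * (0.8660, 0.5000) = (0.0000 + 5.1962, 0.0000 + 3.0000) = (5.1962, 3.0000)
link 1: phi[1] = 30 + 165 = 195 deg
  cos(195 deg) = -0.9659, sin(195 deg) = -0.2588
  joint[2] = (5.1962, 3.0000) + 6.4 * (-0.9659, -0.2588) = (5.1962 + -6.1819, 3.0000 + -1.6564) = (-0.9858, 1.3436)
End effector: (-0.9858, 1.3436)

Answer: -0.9858 1.3436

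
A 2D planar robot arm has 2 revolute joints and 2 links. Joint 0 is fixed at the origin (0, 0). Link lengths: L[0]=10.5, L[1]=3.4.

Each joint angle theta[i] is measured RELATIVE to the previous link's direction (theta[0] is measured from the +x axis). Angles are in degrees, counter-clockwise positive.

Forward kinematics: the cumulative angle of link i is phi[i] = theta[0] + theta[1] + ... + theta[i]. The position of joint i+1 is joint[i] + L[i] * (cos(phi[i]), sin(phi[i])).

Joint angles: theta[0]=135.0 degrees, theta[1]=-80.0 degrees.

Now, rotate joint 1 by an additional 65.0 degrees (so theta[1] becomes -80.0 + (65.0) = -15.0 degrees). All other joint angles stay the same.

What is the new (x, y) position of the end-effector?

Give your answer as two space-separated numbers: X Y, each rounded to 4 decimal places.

joint[0] = (0.0000, 0.0000)  (base)
link 0: phi[0] = 135 = 135 deg
  cos(135 deg) = -0.7071, sin(135 deg) = 0.7071
  joint[1] = (0.0000, 0.0000) + 10.5 * (-0.7071, 0.7071) = (0.0000 + -7.4246, 0.0000 + 7.4246) = (-7.4246, 7.4246)
link 1: phi[1] = 135 + -15 = 120 deg
  cos(120 deg) = -0.5000, sin(120 deg) = 0.8660
  joint[2] = (-7.4246, 7.4246) + 3.4 * (-0.5000, 0.8660) = (-7.4246 + -1.7000, 7.4246 + 2.9445) = (-9.1246, 10.3691)
End effector: (-9.1246, 10.3691)

Answer: -9.1246 10.3691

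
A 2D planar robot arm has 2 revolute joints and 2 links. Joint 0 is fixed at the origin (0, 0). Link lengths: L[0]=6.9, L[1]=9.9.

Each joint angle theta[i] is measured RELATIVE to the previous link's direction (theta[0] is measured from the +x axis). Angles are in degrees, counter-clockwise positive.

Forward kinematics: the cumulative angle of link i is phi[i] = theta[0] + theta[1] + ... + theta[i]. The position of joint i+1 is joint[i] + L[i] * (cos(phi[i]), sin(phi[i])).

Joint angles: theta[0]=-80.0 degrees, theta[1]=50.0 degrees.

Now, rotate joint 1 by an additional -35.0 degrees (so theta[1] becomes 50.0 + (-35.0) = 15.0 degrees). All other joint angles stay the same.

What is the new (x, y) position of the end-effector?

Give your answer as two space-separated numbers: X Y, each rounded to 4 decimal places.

joint[0] = (0.0000, 0.0000)  (base)
link 0: phi[0] = -80 = -80 deg
  cos(-80 deg) = 0.1736, sin(-80 deg) = -0.9848
  joint[1] = (0.0000, 0.0000) + 6.9 * (0.1736, -0.9848) = (0.0000 + 1.1982, 0.0000 + -6.7952) = (1.1982, -6.7952)
link 1: phi[1] = -80 + 15 = -65 deg
  cos(-65 deg) = 0.4226, sin(-65 deg) = -0.9063
  joint[2] = (1.1982, -6.7952) + 9.9 * (0.4226, -0.9063) = (1.1982 + 4.1839, -6.7952 + -8.9724) = (5.3821, -15.7676)
End effector: (5.3821, -15.7676)

Answer: 5.3821 -15.7676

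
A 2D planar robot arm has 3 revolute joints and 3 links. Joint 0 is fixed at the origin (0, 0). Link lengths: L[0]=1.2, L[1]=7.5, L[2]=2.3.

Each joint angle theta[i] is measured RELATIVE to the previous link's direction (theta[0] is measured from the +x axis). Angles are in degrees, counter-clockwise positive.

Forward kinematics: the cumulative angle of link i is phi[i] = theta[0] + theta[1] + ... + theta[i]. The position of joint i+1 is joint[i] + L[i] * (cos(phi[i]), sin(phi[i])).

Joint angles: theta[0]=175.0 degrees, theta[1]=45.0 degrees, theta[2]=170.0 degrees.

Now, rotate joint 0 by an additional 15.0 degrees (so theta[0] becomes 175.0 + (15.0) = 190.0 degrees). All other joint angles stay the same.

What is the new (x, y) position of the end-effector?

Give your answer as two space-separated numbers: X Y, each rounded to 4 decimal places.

Answer: -3.8572 -4.7257

Derivation:
joint[0] = (0.0000, 0.0000)  (base)
link 0: phi[0] = 190 = 190 deg
  cos(190 deg) = -0.9848, sin(190 deg) = -0.1736
  joint[1] = (0.0000, 0.0000) + 1.2 * (-0.9848, -0.1736) = (0.0000 + -1.1818, 0.0000 + -0.2084) = (-1.1818, -0.2084)
link 1: phi[1] = 190 + 45 = 235 deg
  cos(235 deg) = -0.5736, sin(235 deg) = -0.8192
  joint[2] = (-1.1818, -0.2084) + 7.5 * (-0.5736, -0.8192) = (-1.1818 + -4.3018, -0.2084 + -6.1436) = (-5.4836, -6.3520)
link 2: phi[2] = 190 + 45 + 170 = 405 deg
  cos(405 deg) = 0.7071, sin(405 deg) = 0.7071
  joint[3] = (-5.4836, -6.3520) + 2.3 * (0.7071, 0.7071) = (-5.4836 + 1.6263, -6.3520 + 1.6263) = (-3.8572, -4.7257)
End effector: (-3.8572, -4.7257)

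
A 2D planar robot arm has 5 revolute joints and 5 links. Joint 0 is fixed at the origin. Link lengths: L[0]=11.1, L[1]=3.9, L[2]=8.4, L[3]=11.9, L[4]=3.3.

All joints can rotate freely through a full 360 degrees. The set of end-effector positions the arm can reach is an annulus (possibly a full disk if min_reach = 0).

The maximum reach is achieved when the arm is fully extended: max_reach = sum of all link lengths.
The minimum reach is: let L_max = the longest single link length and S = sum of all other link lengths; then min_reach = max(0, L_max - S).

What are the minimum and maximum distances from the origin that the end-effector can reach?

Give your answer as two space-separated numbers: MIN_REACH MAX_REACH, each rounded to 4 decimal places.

Link lengths: [11.1, 3.9, 8.4, 11.9, 3.3]
max_reach = 11.1 + 3.9 + 8.4 + 11.9 + 3.3 = 38.6
L_max = max([11.1, 3.9, 8.4, 11.9, 3.3]) = 11.9
S (sum of others) = 38.6 - 11.9 = 26.7
min_reach = max(0, 11.9 - 26.7) = max(0, -14.8) = 0

Answer: 0.0000 38.6000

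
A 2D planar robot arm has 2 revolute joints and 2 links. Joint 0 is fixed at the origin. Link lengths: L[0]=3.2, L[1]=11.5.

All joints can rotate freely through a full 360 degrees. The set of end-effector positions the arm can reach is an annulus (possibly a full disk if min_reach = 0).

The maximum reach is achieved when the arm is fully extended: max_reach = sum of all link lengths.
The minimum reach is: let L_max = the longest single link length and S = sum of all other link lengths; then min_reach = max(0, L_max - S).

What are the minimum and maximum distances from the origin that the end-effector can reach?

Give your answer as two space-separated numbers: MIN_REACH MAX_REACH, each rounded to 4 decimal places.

Answer: 8.3000 14.7000

Derivation:
Link lengths: [3.2, 11.5]
max_reach = 3.2 + 11.5 = 14.7
L_max = max([3.2, 11.5]) = 11.5
S (sum of others) = 14.7 - 11.5 = 3.2
min_reach = max(0, 11.5 - 3.2) = max(0, 8.3) = 8.3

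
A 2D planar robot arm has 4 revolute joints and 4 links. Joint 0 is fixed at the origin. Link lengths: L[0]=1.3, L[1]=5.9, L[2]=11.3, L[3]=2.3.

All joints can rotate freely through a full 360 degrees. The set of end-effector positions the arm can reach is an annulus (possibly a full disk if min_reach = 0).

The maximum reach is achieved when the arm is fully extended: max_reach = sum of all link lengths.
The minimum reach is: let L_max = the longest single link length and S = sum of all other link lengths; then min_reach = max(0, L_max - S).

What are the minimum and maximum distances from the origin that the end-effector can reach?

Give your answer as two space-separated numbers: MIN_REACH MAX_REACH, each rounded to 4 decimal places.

Answer: 1.8000 20.8000

Derivation:
Link lengths: [1.3, 5.9, 11.3, 2.3]
max_reach = 1.3 + 5.9 + 11.3 + 2.3 = 20.8
L_max = max([1.3, 5.9, 11.3, 2.3]) = 11.3
S (sum of others) = 20.8 - 11.3 = 9.5
min_reach = max(0, 11.3 - 9.5) = max(0, 1.8) = 1.8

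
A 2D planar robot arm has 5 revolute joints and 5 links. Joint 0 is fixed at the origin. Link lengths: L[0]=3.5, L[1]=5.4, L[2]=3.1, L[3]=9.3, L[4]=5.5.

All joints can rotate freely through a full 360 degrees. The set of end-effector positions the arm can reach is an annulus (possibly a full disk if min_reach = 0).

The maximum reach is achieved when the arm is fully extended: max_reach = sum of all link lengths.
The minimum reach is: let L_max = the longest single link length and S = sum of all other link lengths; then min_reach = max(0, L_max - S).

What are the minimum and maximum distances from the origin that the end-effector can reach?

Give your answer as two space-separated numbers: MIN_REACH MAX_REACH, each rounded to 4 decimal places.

Link lengths: [3.5, 5.4, 3.1, 9.3, 5.5]
max_reach = 3.5 + 5.4 + 3.1 + 9.3 + 5.5 = 26.8
L_max = max([3.5, 5.4, 3.1, 9.3, 5.5]) = 9.3
S (sum of others) = 26.8 - 9.3 = 17.5
min_reach = max(0, 9.3 - 17.5) = max(0, -8.2) = 0

Answer: 0.0000 26.8000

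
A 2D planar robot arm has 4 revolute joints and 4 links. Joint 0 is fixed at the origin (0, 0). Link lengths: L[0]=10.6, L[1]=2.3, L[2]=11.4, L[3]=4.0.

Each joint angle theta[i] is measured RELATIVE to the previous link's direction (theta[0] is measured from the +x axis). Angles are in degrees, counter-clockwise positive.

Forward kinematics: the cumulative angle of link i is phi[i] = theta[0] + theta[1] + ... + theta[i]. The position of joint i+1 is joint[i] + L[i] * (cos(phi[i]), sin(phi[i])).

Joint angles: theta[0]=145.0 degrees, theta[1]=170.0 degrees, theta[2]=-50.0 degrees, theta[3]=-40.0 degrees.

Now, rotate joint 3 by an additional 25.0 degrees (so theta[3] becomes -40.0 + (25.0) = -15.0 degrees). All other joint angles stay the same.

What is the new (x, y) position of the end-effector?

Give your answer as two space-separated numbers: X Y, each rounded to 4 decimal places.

Answer: -9.4183 -10.6618

Derivation:
joint[0] = (0.0000, 0.0000)  (base)
link 0: phi[0] = 145 = 145 deg
  cos(145 deg) = -0.8192, sin(145 deg) = 0.5736
  joint[1] = (0.0000, 0.0000) + 10.6 * (-0.8192, 0.5736) = (0.0000 + -8.6830, 0.0000 + 6.0799) = (-8.6830, 6.0799)
link 1: phi[1] = 145 + 170 = 315 deg
  cos(315 deg) = 0.7071, sin(315 deg) = -0.7071
  joint[2] = (-8.6830, 6.0799) + 2.3 * (0.7071, -0.7071) = (-8.6830 + 1.6263, 6.0799 + -1.6263) = (-7.0567, 4.4536)
link 2: phi[2] = 145 + 170 + -50 = 265 deg
  cos(265 deg) = -0.0872, sin(265 deg) = -0.9962
  joint[3] = (-7.0567, 4.4536) + 11.4 * (-0.0872, -0.9962) = (-7.0567 + -0.9936, 4.4536 + -11.3566) = (-8.0502, -6.9031)
link 3: phi[3] = 145 + 170 + -50 + -15 = 250 deg
  cos(250 deg) = -0.3420, sin(250 deg) = -0.9397
  joint[4] = (-8.0502, -6.9031) + 4 * (-0.3420, -0.9397) = (-8.0502 + -1.3681, -6.9031 + -3.7588) = (-9.4183, -10.6618)
End effector: (-9.4183, -10.6618)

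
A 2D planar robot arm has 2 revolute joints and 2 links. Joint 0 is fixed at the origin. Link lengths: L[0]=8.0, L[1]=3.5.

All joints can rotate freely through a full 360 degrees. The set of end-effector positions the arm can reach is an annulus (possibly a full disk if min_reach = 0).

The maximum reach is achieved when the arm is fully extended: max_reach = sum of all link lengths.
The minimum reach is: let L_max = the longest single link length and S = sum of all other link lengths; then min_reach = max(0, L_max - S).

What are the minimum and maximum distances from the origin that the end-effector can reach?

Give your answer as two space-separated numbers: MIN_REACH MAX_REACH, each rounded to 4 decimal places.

Link lengths: [8.0, 3.5]
max_reach = 8 + 3.5 = 11.5
L_max = max([8.0, 3.5]) = 8
S (sum of others) = 11.5 - 8 = 3.5
min_reach = max(0, 8 - 3.5) = max(0, 4.5) = 4.5

Answer: 4.5000 11.5000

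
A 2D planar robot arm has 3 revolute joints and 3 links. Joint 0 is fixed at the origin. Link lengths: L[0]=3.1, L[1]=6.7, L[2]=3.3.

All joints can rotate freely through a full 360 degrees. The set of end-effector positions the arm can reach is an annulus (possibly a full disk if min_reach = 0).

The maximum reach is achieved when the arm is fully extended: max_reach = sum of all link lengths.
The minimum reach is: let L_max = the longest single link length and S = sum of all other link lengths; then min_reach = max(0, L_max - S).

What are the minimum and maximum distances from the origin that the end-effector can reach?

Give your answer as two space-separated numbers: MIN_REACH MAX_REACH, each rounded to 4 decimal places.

Link lengths: [3.1, 6.7, 3.3]
max_reach = 3.1 + 6.7 + 3.3 = 13.1
L_max = max([3.1, 6.7, 3.3]) = 6.7
S (sum of others) = 13.1 - 6.7 = 6.4
min_reach = max(0, 6.7 - 6.4) = max(0, 0.3) = 0.3

Answer: 0.3000 13.1000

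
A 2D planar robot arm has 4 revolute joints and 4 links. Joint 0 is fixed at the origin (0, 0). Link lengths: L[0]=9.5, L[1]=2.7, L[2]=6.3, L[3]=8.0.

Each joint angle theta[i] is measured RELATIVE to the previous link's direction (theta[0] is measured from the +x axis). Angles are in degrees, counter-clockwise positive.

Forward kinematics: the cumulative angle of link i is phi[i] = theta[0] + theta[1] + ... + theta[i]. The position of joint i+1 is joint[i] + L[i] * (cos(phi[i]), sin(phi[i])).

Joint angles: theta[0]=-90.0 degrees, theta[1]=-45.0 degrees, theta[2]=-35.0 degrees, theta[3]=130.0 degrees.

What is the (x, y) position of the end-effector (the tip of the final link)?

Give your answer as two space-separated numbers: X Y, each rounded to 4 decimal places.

Answer: -1.9851 -17.6455

Derivation:
joint[0] = (0.0000, 0.0000)  (base)
link 0: phi[0] = -90 = -90 deg
  cos(-90 deg) = 0.0000, sin(-90 deg) = -1.0000
  joint[1] = (0.0000, 0.0000) + 9.5 * (0.0000, -1.0000) = (0.0000 + 0.0000, 0.0000 + -9.5000) = (0.0000, -9.5000)
link 1: phi[1] = -90 + -45 = -135 deg
  cos(-135 deg) = -0.7071, sin(-135 deg) = -0.7071
  joint[2] = (0.0000, -9.5000) + 2.7 * (-0.7071, -0.7071) = (0.0000 + -1.9092, -9.5000 + -1.9092) = (-1.9092, -11.4092)
link 2: phi[2] = -90 + -45 + -35 = -170 deg
  cos(-170 deg) = -0.9848, sin(-170 deg) = -0.1736
  joint[3] = (-1.9092, -11.4092) + 6.3 * (-0.9848, -0.1736) = (-1.9092 + -6.2043, -11.4092 + -1.0940) = (-8.1135, -12.5032)
link 3: phi[3] = -90 + -45 + -35 + 130 = -40 deg
  cos(-40 deg) = 0.7660, sin(-40 deg) = -0.6428
  joint[4] = (-8.1135, -12.5032) + 8 * (0.7660, -0.6428) = (-8.1135 + 6.1284, -12.5032 + -5.1423) = (-1.9851, -17.6455)
End effector: (-1.9851, -17.6455)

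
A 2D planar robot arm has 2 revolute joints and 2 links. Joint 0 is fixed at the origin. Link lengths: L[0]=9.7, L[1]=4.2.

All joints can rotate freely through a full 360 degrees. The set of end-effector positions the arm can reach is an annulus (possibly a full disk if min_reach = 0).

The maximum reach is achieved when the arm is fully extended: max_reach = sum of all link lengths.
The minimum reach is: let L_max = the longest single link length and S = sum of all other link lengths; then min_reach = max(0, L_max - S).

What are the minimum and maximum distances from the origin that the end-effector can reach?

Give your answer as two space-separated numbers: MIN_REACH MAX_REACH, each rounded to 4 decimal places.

Link lengths: [9.7, 4.2]
max_reach = 9.7 + 4.2 = 13.9
L_max = max([9.7, 4.2]) = 9.7
S (sum of others) = 13.9 - 9.7 = 4.2
min_reach = max(0, 9.7 - 4.2) = max(0, 5.5) = 5.5

Answer: 5.5000 13.9000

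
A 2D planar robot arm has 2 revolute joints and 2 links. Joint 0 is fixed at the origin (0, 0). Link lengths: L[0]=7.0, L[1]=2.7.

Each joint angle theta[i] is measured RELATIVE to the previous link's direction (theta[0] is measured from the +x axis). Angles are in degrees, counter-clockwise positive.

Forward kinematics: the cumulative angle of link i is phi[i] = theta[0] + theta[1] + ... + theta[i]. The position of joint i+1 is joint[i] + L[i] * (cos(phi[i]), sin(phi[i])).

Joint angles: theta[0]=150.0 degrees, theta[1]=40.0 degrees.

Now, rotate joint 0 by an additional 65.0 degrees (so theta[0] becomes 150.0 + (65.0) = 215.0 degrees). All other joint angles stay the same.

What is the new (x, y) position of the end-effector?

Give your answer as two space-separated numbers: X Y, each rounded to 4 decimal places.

Answer: -6.4329 -6.6230

Derivation:
joint[0] = (0.0000, 0.0000)  (base)
link 0: phi[0] = 215 = 215 deg
  cos(215 deg) = -0.8192, sin(215 deg) = -0.5736
  joint[1] = (0.0000, 0.0000) + 7 * (-0.8192, -0.5736) = (0.0000 + -5.7341, 0.0000 + -4.0150) = (-5.7341, -4.0150)
link 1: phi[1] = 215 + 40 = 255 deg
  cos(255 deg) = -0.2588, sin(255 deg) = -0.9659
  joint[2] = (-5.7341, -4.0150) + 2.7 * (-0.2588, -0.9659) = (-5.7341 + -0.6988, -4.0150 + -2.6080) = (-6.4329, -6.6230)
End effector: (-6.4329, -6.6230)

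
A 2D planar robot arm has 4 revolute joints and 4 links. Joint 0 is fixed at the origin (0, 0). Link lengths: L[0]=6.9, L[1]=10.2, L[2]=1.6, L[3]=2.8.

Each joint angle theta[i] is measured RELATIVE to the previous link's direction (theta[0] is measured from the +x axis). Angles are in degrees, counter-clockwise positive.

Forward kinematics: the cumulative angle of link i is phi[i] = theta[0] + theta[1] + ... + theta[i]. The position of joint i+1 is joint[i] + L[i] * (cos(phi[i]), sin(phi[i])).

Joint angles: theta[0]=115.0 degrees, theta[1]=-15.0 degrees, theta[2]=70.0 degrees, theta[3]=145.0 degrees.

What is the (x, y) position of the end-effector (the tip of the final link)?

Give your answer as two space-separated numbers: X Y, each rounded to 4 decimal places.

joint[0] = (0.0000, 0.0000)  (base)
link 0: phi[0] = 115 = 115 deg
  cos(115 deg) = -0.4226, sin(115 deg) = 0.9063
  joint[1] = (0.0000, 0.0000) + 6.9 * (-0.4226, 0.9063) = (0.0000 + -2.9161, 0.0000 + 6.2535) = (-2.9161, 6.2535)
link 1: phi[1] = 115 + -15 = 100 deg
  cos(100 deg) = -0.1736, sin(100 deg) = 0.9848
  joint[2] = (-2.9161, 6.2535) + 10.2 * (-0.1736, 0.9848) = (-2.9161 + -1.7712, 6.2535 + 10.0450) = (-4.6873, 16.2986)
link 2: phi[2] = 115 + -15 + 70 = 170 deg
  cos(170 deg) = -0.9848, sin(170 deg) = 0.1736
  joint[3] = (-4.6873, 16.2986) + 1.6 * (-0.9848, 0.1736) = (-4.6873 + -1.5757, 16.2986 + 0.2778) = (-6.2630, 16.5764)
link 3: phi[3] = 115 + -15 + 70 + 145 = 315 deg
  cos(315 deg) = 0.7071, sin(315 deg) = -0.7071
  joint[4] = (-6.2630, 16.5764) + 2.8 * (0.7071, -0.7071) = (-6.2630 + 1.9799, 16.5764 + -1.9799) = (-4.2831, 14.5965)
End effector: (-4.2831, 14.5965)

Answer: -4.2831 14.5965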